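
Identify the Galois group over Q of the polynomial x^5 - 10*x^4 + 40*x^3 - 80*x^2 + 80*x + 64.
5T3: F_20

The polynomial f is an irreducible quintic over Q, so G = Gal(f/Q) is a transitive subgroup of S_5: one of C_5 (5T1, order 5), D_5 (5T2, order 10), F_20 (5T3, order 20), A_5 (5T4, order 60) or S_5 (5T5, order 120). The discriminant of f is 265420800000, which is not a perfect square, so G is not contained in A_5. The transitive groups of degree 5 not contained in A_5 are: F_20 (5T3, order 20), S_5 (5T5, order 120). By Dedekind's theorem, for a prime p not dividing disc(f) the degrees of the irreducible factors of f mod p form the cycle type of an element of G. Factoring f modulo the 18 such primes p <= 73 (skipping 2, 3, 5, which divide the discriminant), each new pattern first appears at: mod 7: f = (x + 1)(x^4 + 3x^3 + 2x^2 + 2x + 1), pattern 4+1; mod 11: f = (x^5 + x^4 + 7x^3 + 8x^2 + 3x + 9), pattern 5; mod 19: f = (x + 18)(x^2 + 16)(x^2 + 10x + 15), pattern 2+2+1; mod 41: f = (x + 13)(x + 20)(x + 22)(x + 25)(x + 33), pattern 1+1+1+1+1. No other pattern occurs in this range, so the set of observed cycle types is {4+1, 5, 2+2+1, 1+1+1+1+1}. The candidates containing elements of all these cycle types are F_20 (5T3) of order 20, S_5 (5T5) of order 120; the others are excluded. The observed types are precisely the cycle types that occur in F_20 (5T3). Each of the other remaining candidates has further cycle types, and by the Chebotarev density theorem the matching factorization patterns would occur for a proportion of primes equal to their share of the group: S_5 (5T5) additionally contains elements of type 3+2, 3+1+1, 2+1+1+1 (50 of its 120 elements, about 42% of primes). None of the 18 primes tested shows any such pattern (for each of these groups the chance of that is below 10^-4), which rules them out. Hence G = F_20 (5T3), of order 20.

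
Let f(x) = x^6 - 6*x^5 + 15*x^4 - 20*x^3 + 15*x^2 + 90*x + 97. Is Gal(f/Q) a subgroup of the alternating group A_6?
No

The polynomial is irreducible of degree 6 over Q. Its discriminant is -9727331052552192, which is not a perfect square. A Galois group lies in the alternating group exactly when the discriminant is a square in Q, so the Galois group ((S_3 x S_3) : C_2) is not contained in A_6.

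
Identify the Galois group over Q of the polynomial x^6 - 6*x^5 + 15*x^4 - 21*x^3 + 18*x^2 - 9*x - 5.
The polynomial f is an irreducible sextic over Q, so G = Gal(f/Q) is one of the 16 transitive subgroups 6T1, ..., 6T16 of S_6. The discriminant of f is 871199469, which is not a perfect square, so G is not contained in A_6. The transitive groups of degree 6 not contained in A_6 are: C_6 (6T1, order 6), S_3 (6T2, order 6), D_6 (6T3, order 12), C_3 x S_3 (6T5, order 18), A_4 x C_2 (6T6, order 24), S_4 (6T8, order 24), S_3 x S_3 (6T9, order 36), S_4 x C_2 (6T11, order 48), (S_3 x S_3) : C_2 (6T13, order 72), PGL(2,5) (6T14, order 120), S_6 (6T16, order 720). By Dedekind's theorem, for a prime p not dividing disc(f) the degrees of the irreducible factors of f mod p form the cycle type of an element of G. Factoring f modulo the 16 such primes p <= 67 (skipping 3, 7, 29, which divide the discriminant), each new pattern first appears at: mod 2: f = (x^6 + x^4 + x^3 + x + 1), pattern 6; mod 5: f = (x)(x + 1)(x^2 + x + 2)(x^2 + 2x + 3), pattern 2+2+1+1; mod 13: f = (x + 1)(x + 4)(x + 5)(x^3 + 10x^2 + 3x + 3), pattern 3+1+1+1; mod 19: f = (x^2 + 8x + 6)(x^2 + 11x + 1)(x^2 + 13x + 15), pattern 2+2+2; mod 67: f = (x^3 + 64x^2 + 3x + 17)(x^3 + 64x^2 + 3x + 47), pattern 3+3. No other pattern occurs in this range, so the set of observed cycle types is {6, 2+2+1+1, 3+1+1+1, 2+2+2, 3+3}. The candidates containing elements of all these cycle types are S_3 x S_3 (6T9) of order 36, (S_3 x S_3) : C_2 (6T13) of order 72, S_6 (6T16) of order 720; the others are excluded. The observed types are precisely the cycle types that occur in S_3 x S_3 (6T9) (apart from the identity). Each of the other remaining candidates has further cycle types, and by the Chebotarev density theorem the matching factorization patterns would occur for a proportion of primes equal to their share of the group: (S_3 x S_3) : C_2 (6T13) additionally contains elements of type 4+2, 3+2+1, 2+1+1+1+1 (36 of its 72 elements, about 50% of primes); S_6 (6T16) additionally contains elements of type 5+1, 4+2, 4+1+1, 3+2+1, 2+1+1+1+1 (459 of its 720 elements, about 64% of primes). None of the 16 primes tested shows any such pattern (for each of these groups the chance of that is below 10^-4), which rules them out. Hence G = S_3 x S_3 (6T9), of order 36.

S_3 x S_3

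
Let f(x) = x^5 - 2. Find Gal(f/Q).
F_20 (also written F20)

The polynomial f is an irreducible quintic over Q, so G = Gal(f/Q) is a transitive subgroup of S_5: one of C_5 (5T1, order 5), D_5 (5T2, order 10), F_20 (5T3, order 20), A_5 (5T4, order 60) or S_5 (5T5, order 120). The discriminant of f is 50000, which is not a perfect square, so G is not contained in A_5. The transitive groups of degree 5 not contained in A_5 are: F_20 (5T3, order 20), S_5 (5T5, order 120). By Dedekind's theorem, for a prime p not dividing disc(f) the degrees of the irreducible factors of f mod p form the cycle type of an element of G. Factoring f modulo the 18 such primes p <= 71 (skipping 2, 5, which divide the discriminant), each new pattern first appears at: mod 3: f = (x + 1)(x^4 + 2x^3 + x^2 + 2x + 1), pattern 4+1; mod 11: f = (x^5 + 9), pattern 5; mod 19: f = (x + 4)(x^2 + 16x + 16)(x^2 + 18x + 16), pattern 2+2+1. No other pattern occurs in this range, so the set of observed cycle types is {4+1, 5, 2+2+1}. The candidates containing elements of all these cycle types are F_20 (5T3) of order 20, S_5 (5T5) of order 120; the others are excluded. The observed types are precisely the cycle types that occur in F_20 (5T3) (apart from the identity). Each of the other remaining candidates has further cycle types, and by the Chebotarev density theorem the matching factorization patterns would occur for a proportion of primes equal to their share of the group: S_5 (5T5) additionally contains elements of type 3+2, 3+1+1, 2+1+1+1 (50 of its 120 elements, about 42% of primes). None of the 18 primes tested shows any such pattern (for each of these groups the chance of that is below 10^-4), which rules them out. Hence G = F_20 (5T3), of order 20.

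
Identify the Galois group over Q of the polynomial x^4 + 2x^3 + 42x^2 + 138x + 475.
A_4, the alternating group on 4 letters

The polynomial is an irreducible quartic over Q and its discriminant is 17958144064 = 134008^2, a perfect square, so the Galois group is contained in A_4. The resolvent cubic y^3 - 42*y^2 - 1624*y + 58856 is irreducible over Q. An irreducible resolvent with square discriminant gives A_4.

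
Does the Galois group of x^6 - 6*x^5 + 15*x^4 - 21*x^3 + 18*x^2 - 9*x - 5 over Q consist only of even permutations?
The polynomial is irreducible of degree 6 over Q. Its discriminant is 871199469, which is not a perfect square. A Galois group lies in the alternating group exactly when the discriminant is a square in Q, so the Galois group (S_3 x S_3) is not contained in A_6.

No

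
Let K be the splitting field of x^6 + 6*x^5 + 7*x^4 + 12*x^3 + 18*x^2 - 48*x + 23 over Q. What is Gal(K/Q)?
S_4 (also written S4+)

The polynomial f is an irreducible sextic over Q, so G = Gal(f/Q) is one of the 16 transitive subgroups 6T1, ..., 6T16 of S_6. The discriminant of f is 51513463034944 = 7177288^2, a perfect square, so G is contained in A_6. The transitive groups of degree 6 contained in A_6 are: A_4 (6T4, order 12), S_4 (6T7, order 24), (C_3 x C_3) : C_4 (6T10, order 36), PSL(2,5) (6T12, order 60), A_6 (6T15, order 360). By Dedekind's theorem, for a prime p not dividing disc(f) the degrees of the irreducible factors of f mod p form the cycle type of an element of G. Factoring f modulo the 79 such primes p <= 421 (skipping 2, 19, 23, which divide the discriminant), each new pattern first appears at: mod 3: f = (x^3 + x^2 + x + 2)(x^3 + 2x^2 + x + 1), pattern 3+3; mod 5: f = (x^2 + 3)(x^4 + x^3 + 4x^2 + 4x + 1), pattern 4+2; mod 43: f = (x + 6)(x + 36)(x^2 + 19x + 32)(x^2 + 31x + 37), pattern 2+2+1+1; mod 223: f = (x + 49)(x + 51)(x + 83)(x + 89)(x + 198)(x + 205), pattern 1+1+1+1+1+1. No other pattern occurs in this range, so the set of observed cycle types is {3+3, 4+2, 2+2+1+1, 1+1+1+1+1+1}. The candidates containing elements of all these cycle types are S_4 (6T7) of order 24, (C_3 x C_3) : C_4 (6T10) of order 36, A_6 (6T15) of order 360; the others are excluded. The observed types are precisely the cycle types that occur in S_4 (6T7). Each of the other remaining candidates has further cycle types, and by the Chebotarev density theorem the matching factorization patterns would occur for a proportion of primes equal to their share of the group: (C_3 x C_3) : C_4 (6T10) additionally contains elements of type 3+1+1+1 (4 of its 36 elements, about 11% of primes); A_6 (6T15) additionally contains elements of type 5+1, 3+1+1+1 (184 of its 360 elements, about 51% of primes). None of the 79 primes tested shows any such pattern (for each of these groups the chance of that is below 10^-4), which rules them out. Hence G = S_4 (6T7), of order 24.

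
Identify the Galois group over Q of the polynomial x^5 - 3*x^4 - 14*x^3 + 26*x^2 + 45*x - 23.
The polynomial f is an irreducible quintic over Q, so G = Gal(f/Q) is a transitive subgroup of S_5: one of C_5 (5T1, order 5), D_5 (5T2, order 10), F_20 (5T3, order 20), A_5 (5T4, order 60) or S_5 (5T5, order 120). The discriminant of f is 15352201216 = 123904^2, a perfect square, so G is contained in A_5. The transitive groups of degree 5 contained in A_5 are: C_5 (5T1, order 5), D_5 (5T2, order 10), A_5 (5T4, order 60). By Dedekind's theorem, for a prime p not dividing disc(f) the degrees of the irreducible factors of f mod p form the cycle type of an element of G. Factoring f modulo the 14 such primes p <= 53 (skipping 2, 11, which divide the discriminant), each new pattern first appears at: mod 3: f = (x^5 + x^3 + 2x^2 + 1), pattern 5; mod 23: f = (x)(x + 2)(x + 10)(x + 14)(x + 17), pattern 1+1+1+1+1. No other pattern occurs in this range, so the set of observed cycle types is {5, 1+1+1+1+1}. The candidates containing elements of all these cycle types are C_5 (5T1) of order 5, D_5 (5T2) of order 10, A_5 (5T4) of order 60; the others are excluded. The observed types are precisely the cycle types that occur in C_5 (5T1). Each of the other remaining candidates has further cycle types, and by the Chebotarev density theorem the matching factorization patterns would occur for a proportion of primes equal to their share of the group: D_5 (5T2) additionally contains elements of type 2+2+1 (5 of its 10 elements, about 50% of primes); A_5 (5T4) additionally contains elements of type 3+1+1, 2+2+1 (35 of its 60 elements, about 58% of primes). None of the 14 primes tested shows any such pattern (for each of these groups the chance of that is below 10^-4), which rules them out. Hence G = C_5 (5T1), of order 5.

5T1: C_5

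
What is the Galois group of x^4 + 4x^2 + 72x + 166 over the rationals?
D_4, the dihedral group of order 8

The polynomial is an irreducible quartic over Q and its discriminant is 884017152, which is not a perfect square, so the Galois group is not contained in A_4. The resolvent cubic y^3 - 4*y^2 - 664*y - 2528 has exactly one rational root, so the Galois group is C_4 or D_4. The quartic remains irreducible over Q(sqrt(disc)), so the group is D_4.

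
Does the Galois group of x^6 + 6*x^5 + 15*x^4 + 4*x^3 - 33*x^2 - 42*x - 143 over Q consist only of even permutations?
The polynomial is irreducible of degree 6 over Q. Its discriminant is 5410421842378752, which is not a perfect square. A Galois group lies in the alternating group exactly when the discriminant is a square in Q, so the Galois group (S_3 x S_3) is not contained in A_6.

No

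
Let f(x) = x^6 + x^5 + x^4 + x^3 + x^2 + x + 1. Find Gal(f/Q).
6T1: C_6

The polynomial f is an irreducible sextic over Q, so G = Gal(f/Q) is one of the 16 transitive subgroups 6T1, ..., 6T16 of S_6. The discriminant of f is -16807, which is not a perfect square, so G is not contained in A_6. The transitive groups of degree 6 not contained in A_6 are: C_6 (6T1, order 6), S_3 (6T2, order 6), D_6 (6T3, order 12), C_3 x S_3 (6T5, order 18), A_4 x C_2 (6T6, order 24), S_4 (6T8, order 24), S_3 x S_3 (6T9, order 36), S_4 x C_2 (6T11, order 48), (S_3 x S_3) : C_2 (6T13, order 72), PGL(2,5) (6T14, order 120), S_6 (6T16, order 720). By Dedekind's theorem, for a prime p not dividing disc(f) the degrees of the irreducible factors of f mod p form the cycle type of an element of G. Factoring f modulo the 37 such primes p <= 163 (skipping 7, which divides the discriminant), each new pattern first appears at: mod 2: f = (x^3 + x + 1)(x^3 + x^2 + 1), pattern 3+3; mod 3: f = (x^6 + x^5 + x^4 + x^3 + x^2 + x + 1), pattern 6; mod 13: f = (x^2 + 3x + 1)(x^2 + 5x + 1)(x^2 + 6x + 1), pattern 2+2+2; mod 29: f = (x + 4)(x + 5)(x + 6)(x + 9)(x + 13)(x + 22), pattern 1+1+1+1+1+1. No other pattern occurs in this range, so the set of observed cycle types is {3+3, 6, 2+2+2, 1+1+1+1+1+1}. The candidates containing elements of all these cycle types are C_6 (6T1) of order 6, D_6 (6T3) of order 12, C_3 x S_3 (6T5) of order 18, A_4 x C_2 (6T6) of order 24, S_3 x S_3 (6T9) of order 36, S_4 x C_2 (6T11) of order 48, (S_3 x S_3) : C_2 (6T13) of order 72, PGL(2,5) (6T14) of order 120, S_6 (6T16) of order 720; the others are excluded. The observed types are precisely the cycle types that occur in C_6 (6T1). Each of the other remaining candidates has further cycle types, and by the Chebotarev density theorem the matching factorization patterns would occur for a proportion of primes equal to their share of the group: D_6 (6T3) additionally contains elements of type 2+2+1+1 (3 of its 12 elements, about 25% of primes); C_3 x S_3 (6T5) additionally contains elements of type 3+1+1+1 (4 of its 18 elements, about 22% of primes); A_4 x C_2 (6T6) additionally contains elements of type 2+2+1+1, 2+1+1+1+1 (6 of its 24 elements, about 25% of primes); S_3 x S_3 (6T9) additionally contains elements of type 3+1+1+1, 2+2+1+1 (13 of its 36 elements, about 36% of primes); S_4 x C_2 (6T11) additionally contains elements of type 4+2, 4+1+1, 2+2+1+1, 2+1+1+1+1 (24 of its 48 elements, about 50% of primes); (S_3 x S_3) : C_2 (6T13) additionally contains elements of type 4+2, 3+2+1, 3+1+1+1, 2+2+1+1, 2+1+1+1+1 (49 of its 72 elements, about 68% of primes); PGL(2,5) (6T14) additionally contains elements of type 5+1, 4+1+1, 2+2+1+1 (69 of its 120 elements, about 58% of primes); S_6 (6T16) additionally contains elements of type 5+1, 4+2, 4+1+1, 3+2+1, 3+1+1+1, 2+2+1+1, 2+1+1+1+1 (544 of its 720 elements, about 76% of primes). None of the 37 primes tested shows any such pattern (for each of these groups the chance of that is below 10^-4), which rules them out. Hence G = C_6 (6T1), of order 6.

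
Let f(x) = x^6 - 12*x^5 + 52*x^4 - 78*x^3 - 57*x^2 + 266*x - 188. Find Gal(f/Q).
6T7: S_4

The polynomial f is an irreducible sextic over Q, so G = Gal(f/Q) is one of the 16 transitive subgroups 6T1, ..., 6T16 of S_6. The discriminant of f is 454513278976 = 674176^2, a perfect square, so G is contained in A_6. The transitive groups of degree 6 contained in A_6 are: A_4 (6T4, order 12), S_4 (6T7, order 24), (C_3 x C_3) : C_4 (6T10, order 36), PSL(2,5) (6T12, order 60), A_6 (6T15, order 360). By Dedekind's theorem, for a prime p not dividing disc(f) the degrees of the irreducible factors of f mod p form the cycle type of an element of G. Factoring f modulo the 79 such primes p <= 421 (skipping 2, 23, 229, which divide the discriminant), each new pattern first appears at: mod 3: f = (x^3 + x^2 + 2x + 1)(x^3 + 2x^2 + 1), pattern 3+3; mod 7: f = (x^2 + 2x + 5)(x^4 + 5x^2 + 3x + 3), pattern 4+2; mod 29: f = (x + 10)(x + 18)(x^2 + 21x + 28)(x^2 + 26x + 12), pattern 2+2+1+1; mod 193: f = (x + 55)(x + 62)(x + 82)(x + 95)(x + 127)(x + 146), pattern 1+1+1+1+1+1. No other pattern occurs in this range, so the set of observed cycle types is {3+3, 4+2, 2+2+1+1, 1+1+1+1+1+1}. The candidates containing elements of all these cycle types are S_4 (6T7) of order 24, (C_3 x C_3) : C_4 (6T10) of order 36, A_6 (6T15) of order 360; the others are excluded. The observed types are precisely the cycle types that occur in S_4 (6T7). Each of the other remaining candidates has further cycle types, and by the Chebotarev density theorem the matching factorization patterns would occur for a proportion of primes equal to their share of the group: (C_3 x C_3) : C_4 (6T10) additionally contains elements of type 3+1+1+1 (4 of its 36 elements, about 11% of primes); A_6 (6T15) additionally contains elements of type 5+1, 3+1+1+1 (184 of its 360 elements, about 51% of primes). None of the 79 primes tested shows any such pattern (for each of these groups the chance of that is below 10^-4), which rules them out. Hence G = S_4 (6T7), of order 24.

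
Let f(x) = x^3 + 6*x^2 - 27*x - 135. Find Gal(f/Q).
C_3

The polynomial is an irreducible cubic over Q and its discriminant is 123201 = 351^2, a perfect square. For an irreducible cubic, a square discriminant forces the Galois group to be A_3, the cyclic group of order 3.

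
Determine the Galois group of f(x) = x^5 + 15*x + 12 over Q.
The polynomial f is an irreducible quintic over Q, so G = Gal(f/Q) is a transitive subgroup of S_5: one of C_5 (5T1, order 5), D_5 (5T2, order 10), F_20 (5T3, order 20), A_5 (5T4, order 60) or S_5 (5T5, order 120). The discriminant of f is 259200000, which is not a perfect square, so G is not contained in A_5. The transitive groups of degree 5 not contained in A_5 are: F_20 (5T3, order 20), S_5 (5T5, order 120). By Dedekind's theorem, for a prime p not dividing disc(f) the degrees of the irreducible factors of f mod p form the cycle type of an element of G. Factoring f modulo the 18 such primes p <= 73 (skipping 2, 3, 5, which divide the discriminant), each new pattern first appears at: mod 7: f = (x + 6)(x^4 + x^3 + x^2 + x + 2), pattern 4+1; mod 11: f = (x + 6)(x^2 + 2x + 10)(x^2 + 3x + 9), pattern 2+2+1; mod 19: f = (x^5 + 15x + 12), pattern 5. No other pattern occurs in this range, so the set of observed cycle types is {4+1, 2+2+1, 5}. The candidates containing elements of all these cycle types are F_20 (5T3) of order 20, S_5 (5T5) of order 120; the others are excluded. The observed types are precisely the cycle types that occur in F_20 (5T3) (apart from the identity). Each of the other remaining candidates has further cycle types, and by the Chebotarev density theorem the matching factorization patterns would occur for a proportion of primes equal to their share of the group: S_5 (5T5) additionally contains elements of type 3+2, 3+1+1, 2+1+1+1 (50 of its 120 elements, about 42% of primes). None of the 18 primes tested shows any such pattern (for each of these groups the chance of that is below 10^-4), which rules them out. Hence G = F_20 (5T3), of order 20.

F_20 (order 20)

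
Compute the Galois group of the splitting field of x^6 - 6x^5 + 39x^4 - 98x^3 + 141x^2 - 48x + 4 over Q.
D_6 (also written D6)

The polynomial f is an irreducible sextic over Q, so G = Gal(f/Q) is one of the 16 transitive subgroups 6T1, ..., 6T16 of S_6. The discriminant of f is 273843168325632, which is not a perfect square, so G is not contained in A_6. The transitive groups of degree 6 not contained in A_6 are: C_6 (6T1, order 6), S_3 (6T2, order 6), D_6 (6T3, order 12), C_3 x S_3 (6T5, order 18), A_4 x C_2 (6T6, order 24), S_4 (6T8, order 24), S_3 x S_3 (6T9, order 36), S_4 x C_2 (6T11, order 48), (S_3 x S_3) : C_2 (6T13, order 72), PGL(2,5) (6T14, order 120), S_6 (6T16, order 720). By Dedekind's theorem, for a prime p not dividing disc(f) the degrees of the irreducible factors of f mod p form the cycle type of an element of G. Factoring f modulo the 79 such primes p <= 431 (skipping 2, 3, 19, 97, which divide the discriminant), each new pattern first appears at: mod 5: f = (x^6 + 4x^5 + 4x^4 + 2x^3 + x^2 + 2x + 4), pattern 6; mod 7: f = (x^2 + x + 4)(x^2 + 3x + 1)(x^2 + 4x + 1), pattern 2+2+2; mod 11: f = (x + 8)(x + 10)(x^2 + 1)(x^2 + 9x + 5), pattern 2+2+1+1; mod 13: f = (x^3 + 10x^2 + 1)(x^3 + 10x^2 + 4x + 4), pattern 3+3; mod 181: f = (x + 36)(x + 102)(x + 125)(x + 132)(x + 156)(x + 167), pattern 1+1+1+1+1+1. No other pattern occurs in this range, so the set of observed cycle types is {6, 2+2+2, 2+2+1+1, 3+3, 1+1+1+1+1+1}. The candidates containing elements of all these cycle types are D_6 (6T3) of order 12, A_4 x C_2 (6T6) of order 24, S_3 x S_3 (6T9) of order 36, S_4 x C_2 (6T11) of order 48, (S_3 x S_3) : C_2 (6T13) of order 72, PGL(2,5) (6T14) of order 120, S_6 (6T16) of order 720; the others are excluded. The observed types are precisely the cycle types that occur in D_6 (6T3). Each of the other remaining candidates has further cycle types, and by the Chebotarev density theorem the matching factorization patterns would occur for a proportion of primes equal to their share of the group: A_4 x C_2 (6T6) additionally contains elements of type 2+1+1+1+1 (3 of its 24 elements, about 12% of primes); S_3 x S_3 (6T9) additionally contains elements of type 3+1+1+1 (4 of its 36 elements, about 11% of primes); S_4 x C_2 (6T11) additionally contains elements of type 4+2, 4+1+1, 2+1+1+1+1 (15 of its 48 elements, about 31% of primes); (S_3 x S_3) : C_2 (6T13) additionally contains elements of type 4+2, 3+2+1, 3+1+1+1, 2+1+1+1+1 (40 of its 72 elements, about 56% of primes); PGL(2,5) (6T14) additionally contains elements of type 5+1, 4+1+1 (54 of its 120 elements, about 45% of primes); S_6 (6T16) additionally contains elements of type 5+1, 4+2, 4+1+1, 3+2+1, 3+1+1+1, 2+1+1+1+1 (499 of its 720 elements, about 69% of primes). None of the 79 primes tested shows any such pattern (for each of these groups the chance of that is below 10^-4), which rules them out. Hence G = D_6 (6T3), of order 12.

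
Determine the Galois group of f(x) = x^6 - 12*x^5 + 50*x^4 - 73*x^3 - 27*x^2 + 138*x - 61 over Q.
The polynomial f is an irreducible sextic over Q, so G = Gal(f/Q) is one of the 16 transitive subgroups 6T1, ..., 6T16 of S_6. The discriminant of f is 30991489 = 5567^2, a perfect square, so G is contained in A_6. The transitive groups of degree 6 contained in A_6 are: A_4 (6T4, order 12), S_4 (6T7, order 24), (C_3 x C_3) : C_4 (6T10, order 36), PSL(2,5) (6T12, order 60), A_6 (6T15, order 360). By Dedekind's theorem, for a prime p not dividing disc(f) the degrees of the irreducible factors of f mod p form the cycle type of an element of G. Factoring f modulo the 21 such primes p <= 79 (skipping 19, which divides the discriminant), each new pattern first appears at: mod 2: f = (x + 1)(x^5 + x^4 + x^3 + x + 1), pattern 5+1; mod 7: f = (x^3 + 3x^2 + x + 1)(x^3 + 6x^2 + 3x + 2), pattern 3+3; mod 61: f = (x)(x + 22)(x^2 + 42x + 12)(x^2 + 46x + 13), pattern 2+2+1+1. No other pattern occurs in this range, so the set of observed cycle types is {5+1, 3+3, 2+2+1+1}. The candidates containing elements of all these cycle types are PSL(2,5) (6T12) of order 60, A_6 (6T15) of order 360; the others are excluded. The observed types are precisely the cycle types that occur in PSL(2,5) (6T12) (apart from the identity). Each of the other remaining candidates has further cycle types, and by the Chebotarev density theorem the matching factorization patterns would occur for a proportion of primes equal to their share of the group: A_6 (6T15) additionally contains elements of type 4+2, 3+1+1+1 (130 of its 360 elements, about 36% of primes). None of the 21 primes tested shows any such pattern (for each of these groups the chance of that is below 10^-4), which rules them out. Hence G = PSL(2,5) (6T12), of order 60.

PSL(2,5) (also written A5(6))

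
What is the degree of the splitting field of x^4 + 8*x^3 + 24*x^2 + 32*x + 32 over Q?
4

The degree of the splitting field over Q equals the order of the Galois group, so first determine the group. The polynomial is an irreducible quartic over Q and its discriminant is 1048576 = 1024^2, a perfect square, so the Galois group is contained in A_4. The resolvent cubic y^3 - 24*y^2 + 128*y splits completely over Q, which gives the Klein four-group V_4. The Galois group V_4 (4T2) has order 4, so the splitting field has degree 4 over Q.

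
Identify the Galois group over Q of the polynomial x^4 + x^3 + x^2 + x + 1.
C_4

The polynomial is an irreducible quartic over Q and its discriminant is 125, which is not a perfect square, so the Galois group is not contained in A_4. The resolvent cubic y^3 - y^2 - 3*y + 2 has exactly one rational root, so the Galois group is C_4 or D_4. The quartic becomes reducible over Q(sqrt(disc)), so the group is C_4.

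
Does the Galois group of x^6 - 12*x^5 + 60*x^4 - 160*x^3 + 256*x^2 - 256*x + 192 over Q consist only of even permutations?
The polynomial is irreducible of degree 6 over Q. Its discriminant is -66039417143296, which is not a perfect square. A Galois group lies in the alternating group exactly when the discriminant is a square in Q, so the Galois group (S_4 x C_2) is not contained in A_6.

No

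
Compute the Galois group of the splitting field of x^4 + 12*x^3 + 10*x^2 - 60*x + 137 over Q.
The polynomial is an irreducible quartic over Q and its discriminant is -4430233600, which is not a perfect square, so the Galois group is not contained in A_4. The resolvent cubic y^3 - 10*y^2 - 1268*y - 17848 has exactly one rational root, so the Galois group is C_4 or D_4. The quartic remains irreducible over Q(sqrt(disc)), so the group is D_4.

D_4 (order 8)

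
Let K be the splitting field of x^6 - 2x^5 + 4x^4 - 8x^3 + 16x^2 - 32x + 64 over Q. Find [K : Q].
6

The degree of the splitting field over Q equals the order of the Galois group, so first determine the group. The polynomial f is an irreducible sextic over Q, so G = Gal(f/Q) is one of the 16 transitive subgroups 6T1, ..., 6T16 of S_6. The discriminant of f is -18046378835968, which is not a perfect square, so G is not contained in A_6. The transitive groups of degree 6 not contained in A_6 are: C_6 (6T1, order 6), S_3 (6T2, order 6), D_6 (6T3, order 12), C_3 x S_3 (6T5, order 18), A_4 x C_2 (6T6, order 24), S_4 (6T8, order 24), S_3 x S_3 (6T9, order 36), S_4 x C_2 (6T11, order 48), (S_3 x S_3) : C_2 (6T13, order 72), PGL(2,5) (6T14, order 120), S_6 (6T16, order 720). By Dedekind's theorem, for a prime p not dividing disc(f) the degrees of the irreducible factors of f mod p form the cycle type of an element of G. Factoring f modulo the 37 such primes p <= 167 (skipping 2, 7, which divide the discriminant), each new pattern first appears at: mod 3: f = (x^6 + x^5 + x^4 + x^3 + x^2 + x + 1), pattern 6; mod 11: f = (x^3 + x^2 + 5x + 8)(x^3 + 8x^2 + 2x + 8), pattern 3+3; mod 13: f = (x^2 + x + 4)(x^2 + 3x + 4)(x^2 + 7x + 4), pattern 2+2+2; mod 29: f = (x + 3)(x + 11)(x + 14)(x + 17)(x + 19)(x + 21), pattern 1+1+1+1+1+1. No other pattern occurs in this range, so the set of observed cycle types is {6, 3+3, 2+2+2, 1+1+1+1+1+1}. The candidates containing elements of all these cycle types are C_6 (6T1) of order 6, D_6 (6T3) of order 12, C_3 x S_3 (6T5) of order 18, A_4 x C_2 (6T6) of order 24, S_3 x S_3 (6T9) of order 36, S_4 x C_2 (6T11) of order 48, (S_3 x S_3) : C_2 (6T13) of order 72, PGL(2,5) (6T14) of order 120, S_6 (6T16) of order 720; the others are excluded. The observed types are precisely the cycle types that occur in C_6 (6T1). Each of the other remaining candidates has further cycle types, and by the Chebotarev density theorem the matching factorization patterns would occur for a proportion of primes equal to their share of the group: D_6 (6T3) additionally contains elements of type 2+2+1+1 (3 of its 12 elements, about 25% of primes); C_3 x S_3 (6T5) additionally contains elements of type 3+1+1+1 (4 of its 18 elements, about 22% of primes); A_4 x C_2 (6T6) additionally contains elements of type 2+2+1+1, 2+1+1+1+1 (6 of its 24 elements, about 25% of primes); S_3 x S_3 (6T9) additionally contains elements of type 3+1+1+1, 2+2+1+1 (13 of its 36 elements, about 36% of primes); S_4 x C_2 (6T11) additionally contains elements of type 4+2, 4+1+1, 2+2+1+1, 2+1+1+1+1 (24 of its 48 elements, about 50% of primes); (S_3 x S_3) : C_2 (6T13) additionally contains elements of type 4+2, 3+2+1, 3+1+1+1, 2+2+1+1, 2+1+1+1+1 (49 of its 72 elements, about 68% of primes); PGL(2,5) (6T14) additionally contains elements of type 5+1, 4+1+1, 2+2+1+1 (69 of its 120 elements, about 58% of primes); S_6 (6T16) additionally contains elements of type 5+1, 4+2, 4+1+1, 3+2+1, 3+1+1+1, 2+2+1+1, 2+1+1+1+1 (544 of its 720 elements, about 76% of primes). None of the 37 primes tested shows any such pattern (for each of these groups the chance of that is below 10^-4), which rules them out. Hence G = C_6 (6T1), of order 6. The Galois group C_6 (6T1) has order 6, so the splitting field has degree 6 over Q.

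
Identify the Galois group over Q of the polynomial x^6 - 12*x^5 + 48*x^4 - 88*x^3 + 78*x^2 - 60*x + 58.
6T9: S_3 x S_3

The polynomial f is an irreducible sextic over Q, so G = Gal(f/Q) is one of the 16 transitive subgroups 6T1, ..., 6T16 of S_6. The discriminant of f is 32289945753600, which is not a perfect square, so G is not contained in A_6. The transitive groups of degree 6 not contained in A_6 are: C_6 (6T1, order 6), S_3 (6T2, order 6), D_6 (6T3, order 12), C_3 x S_3 (6T5, order 18), A_4 x C_2 (6T6, order 24), S_4 (6T8, order 24), S_3 x S_3 (6T9, order 36), S_4 x C_2 (6T11, order 48), (S_3 x S_3) : C_2 (6T13, order 72), PGL(2,5) (6T14, order 120), S_6 (6T16, order 720). By Dedekind's theorem, for a prime p not dividing disc(f) the degrees of the irreducible factors of f mod p form the cycle type of an element of G. Factoring f modulo the 14 such primes p <= 59 (skipping 2, 3, 5, which divide the discriminant), each new pattern first appears at: mod 7: f = (x^6 + 2x^5 + 6x^4 + 3x^3 + x^2 + 3x + 2), pattern 6; mod 19: f = (x + 3)(x + 13)(x + 16)(x^3 + 13x^2 + 2x + 6), pattern 3+1+1+1; mod 23: f = (x + 1)(x + 14)(x^2 + 3x + 20)(x^2 + 16x + 3), pattern 2+2+1+1; mod 31: f = (x^2 + 2x + 26)(x^2 + 5x + 19)(x^2 + 12x + 2), pattern 2+2+2; mod 43: f = (x^3 + 37x^2 + 27x + 28)(x^3 + 37x^2 + 28x + 42), pattern 3+3. No other pattern occurs in this range, so the set of observed cycle types is {6, 3+1+1+1, 2+2+1+1, 2+2+2, 3+3}. The candidates containing elements of all these cycle types are S_3 x S_3 (6T9) of order 36, (S_3 x S_3) : C_2 (6T13) of order 72, S_6 (6T16) of order 720; the others are excluded. The observed types are precisely the cycle types that occur in S_3 x S_3 (6T9) (apart from the identity). Each of the other remaining candidates has further cycle types, and by the Chebotarev density theorem the matching factorization patterns would occur for a proportion of primes equal to their share of the group: (S_3 x S_3) : C_2 (6T13) additionally contains elements of type 4+2, 3+2+1, 2+1+1+1+1 (36 of its 72 elements, about 50% of primes); S_6 (6T16) additionally contains elements of type 5+1, 4+2, 4+1+1, 3+2+1, 2+1+1+1+1 (459 of its 720 elements, about 64% of primes). None of the 14 primes tested shows any such pattern (for each of these groups the chance of that is below 10^-4), which rules them out. Hence G = S_3 x S_3 (6T9), of order 36.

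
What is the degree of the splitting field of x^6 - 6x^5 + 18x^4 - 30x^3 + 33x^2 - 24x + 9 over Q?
The degree of the splitting field over Q equals the order of the Galois group, so first determine the group. The polynomial f is an irreducible sextic over Q, so G = Gal(f/Q) is one of the 16 transitive subgroups 6T1, ..., 6T16 of S_6. The discriminant of f is -16003008, which is not a perfect square, so G is not contained in A_6. The transitive groups of degree 6 not contained in A_6 are: C_6 (6T1, order 6), S_3 (6T2, order 6), D_6 (6T3, order 12), C_3 x S_3 (6T5, order 18), A_4 x C_2 (6T6, order 24), S_4 (6T8, order 24), S_3 x S_3 (6T9, order 36), S_4 x C_2 (6T11, order 48), (S_3 x S_3) : C_2 (6T13, order 72), PGL(2,5) (6T14, order 120), S_6 (6T16, order 720). By Dedekind's theorem, for a prime p not dividing disc(f) the degrees of the irreducible factors of f mod p form the cycle type of an element of G. Factoring f modulo the 21 such primes p <= 89 (skipping 2, 3, 7, which divide the discriminant), each new pattern first appears at: mod 5: f = (x^6 + 4x^5 + 3x^4 + 3x^2 + x + 4), pattern 6; mod 11: f = (x + 1)(x^5 + 4x^4 + 3x^3 + 9), pattern 5+1; mod 13: f = (x + 7)(x + 11)(x^4 + 2x^3 + 9x^2 + 5x + 4), pattern 4+1+1; mod 23: f = (x + 15)(x + 19)(x^2 + 13x + 3)(x^2 + 16x + 8), pattern 2+2+1+1; mod 43: f = (x^3 + 16x^2 + 6x + 18)(x^3 + 21x^2 + 20x + 22), pattern 3+3; mod 61: f = (x^2 + 12x + 46)(x^2 + 16x + 56)(x^2 + 27x + 5), pattern 2+2+2. No other pattern occurs in this range, so the set of observed cycle types is {6, 5+1, 4+1+1, 2+2+1+1, 3+3, 2+2+2}. The candidates containing elements of all these cycle types are PGL(2,5) (6T14) of order 120, S_6 (6T16) of order 720; the others are excluded. The observed types are precisely the cycle types that occur in PGL(2,5) (6T14) (apart from the identity). Each of the other remaining candidates has further cycle types, and by the Chebotarev density theorem the matching factorization patterns would occur for a proportion of primes equal to their share of the group: S_6 (6T16) additionally contains elements of type 4+2, 3+2+1, 3+1+1+1, 2+1+1+1+1 (265 of its 720 elements, about 37% of primes). None of the 21 primes tested shows any such pattern (for each of these groups the chance of that is below 10^-4), which rules them out. Hence G = PGL(2,5) (6T14), of order 120. The Galois group PGL(2,5) (6T14) has order 120, so the splitting field has degree 120 over Q.

120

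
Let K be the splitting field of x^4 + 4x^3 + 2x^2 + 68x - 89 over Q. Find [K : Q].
The degree of the splitting field over Q equals the order of the Galois group, so first determine the group. The polynomial is an irreducible quartic over Q and its discriminant is -1313998848, which is not a perfect square, so the Galois group is not contained in A_4. The resolvent cubic y^3 - 2*y^2 + 628*y - 3912 has exactly one rational root, so the Galois group is C_4 or D_4. The quartic remains irreducible over Q(sqrt(disc)), so the group is D_4. The Galois group D_4 (4T3) has order 8, so the splitting field has degree 8 over Q.

8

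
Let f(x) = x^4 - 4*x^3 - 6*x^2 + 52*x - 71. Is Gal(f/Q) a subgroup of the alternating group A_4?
No

The polynomial is irreducible of degree 4 over Q. Its discriminant is -1048576, which is not a perfect square. A Galois group lies in the alternating group exactly when the discriminant is a square in Q, so the Galois group (D_4) is not contained in A_4.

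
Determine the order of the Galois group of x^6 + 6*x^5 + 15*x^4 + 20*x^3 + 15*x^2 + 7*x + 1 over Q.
The degree of the splitting field over Q equals the order of the Galois group, so first determine the group. The polynomial f is an irreducible sextic over Q, so G = Gal(f/Q) is one of the 16 transitive subgroups 6T1, ..., 6T16 of S_6. The discriminant of f is 49781, which is not a perfect square, so G is not contained in A_6. The transitive groups of degree 6 not contained in A_6 are: C_6 (6T1, order 6), S_3 (6T2, order 6), D_6 (6T3, order 12), C_3 x S_3 (6T5, order 18), A_4 x C_2 (6T6, order 24), S_4 (6T8, order 24), S_3 x S_3 (6T9, order 36), S_4 x C_2 (6T11, order 48), (S_3 x S_3) : C_2 (6T13, order 72), PGL(2,5) (6T14, order 120), S_6 (6T16, order 720). By Dedekind's theorem, for a prime p not dividing disc(f) the degrees of the irreducible factors of f mod p form the cycle type of an element of G. Factoring f modulo the 4 such primes p <= 7, each new pattern first appears at: mod 2: f = (x^6 + x^4 + x^2 + x + 1), pattern 6; mod 5: f = (x + 4)(x^5 + 2x^4 + 2x^3 + 2x^2 + 2x + 4), pattern 5+1; mod 7: f = (x^2 + 1)(x^4 + 6x^3 + 1), pattern 4+2. No other pattern occurs in this range, so the set of observed cycle types is {6, 5+1, 4+2}. Among the candidates above, the only group containing elements of all these cycle types is S_6 (6T16); every other candidate lacks at least one of them. Hence G = S_6 (6T16), of order 720. The Galois group S_6 (6T16) has order 720, so the splitting field has degree 720 over Q.

720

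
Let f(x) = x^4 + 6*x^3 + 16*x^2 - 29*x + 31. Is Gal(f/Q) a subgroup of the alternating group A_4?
The polynomial is irreducible of degree 4 over Q. Its discriminant is 131328125, which is not a perfect square. A Galois group lies in the alternating group exactly when the discriminant is a square in Q, so the Galois group (C_4) is not contained in A_4.

No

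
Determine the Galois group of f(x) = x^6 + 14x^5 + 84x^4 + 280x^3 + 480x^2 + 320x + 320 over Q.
The polynomial f is an irreducible sextic over Q, so G = Gal(f/Q) is one of the 16 transitive subgroups 6T1, ..., 6T16 of S_6. The discriminant of f is 564385546240000 = 23756800^2, a perfect square, so G is contained in A_6. The transitive groups of degree 6 contained in A_6 are: A_4 (6T4, order 12), S_4 (6T7, order 24), (C_3 x C_3) : C_4 (6T10, order 36), PSL(2,5) (6T12, order 60), A_6 (6T15, order 360). By Dedekind's theorem, for a prime p not dividing disc(f) the degrees of the irreducible factors of f mod p form the cycle type of an element of G. Factoring f modulo the 19 such primes p <= 79 (skipping 2, 5, 29, which divide the discriminant), each new pattern first appears at: mod 3: f = (x^2 + x + 2)(x^4 + x^3 + 2x + 1), pattern 4+2; mod 11: f = (x^3 + 8x + 5)(x^3 + 3x^2 + 10x + 9), pattern 3+3; mod 19: f = (x + 5)(x + 7)(x^2 + 9x + 10)(x^2 + 12x + 2), pattern 2+2+1+1; mod 61: f = (x + 11)(x + 25)(x + 58)(x^3 + 42x^2 + 56x + 51), pattern 3+1+1+1. No other pattern occurs in this range, so the set of observed cycle types is {4+2, 3+3, 2+2+1+1, 3+1+1+1}. The candidates containing elements of all these cycle types are (C_3 x C_3) : C_4 (6T10) of order 36, A_6 (6T15) of order 360; the others are excluded. The observed types are precisely the cycle types that occur in (C_3 x C_3) : C_4 (6T10) (apart from the identity). Each of the other remaining candidates has further cycle types, and by the Chebotarev density theorem the matching factorization patterns would occur for a proportion of primes equal to their share of the group: A_6 (6T15) additionally contains elements of type 5+1 (144 of its 360 elements, about 40% of primes). None of the 19 primes tested shows any such pattern (for each of these groups the chance of that is below 10^-4), which rules them out. Hence G = (C_3 x C_3) : C_4 (6T10), of order 36.

(C_3 x C_3) : C_4 (also written G36+)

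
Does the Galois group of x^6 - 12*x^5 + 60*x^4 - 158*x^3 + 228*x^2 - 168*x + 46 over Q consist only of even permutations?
The polynomial is irreducible of degree 6 over Q. Its discriminant is 5038848, which is not a perfect square. A Galois group lies in the alternating group exactly when the discriminant is a square in Q, so the Galois group (S_3 x S_3) is not contained in A_6.

No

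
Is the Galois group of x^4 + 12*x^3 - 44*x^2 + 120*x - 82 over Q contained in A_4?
No

The polynomial is irreducible of degree 4 over Q. Its discriminant is -7294526464, which is not a perfect square. A Galois group lies in the alternating group exactly when the discriminant is a square in Q, so the Galois group (D_4) is not contained in A_4.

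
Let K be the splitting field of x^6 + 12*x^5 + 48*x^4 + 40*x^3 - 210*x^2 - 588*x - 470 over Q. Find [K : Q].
36

The degree of the splitting field over Q equals the order of the Galois group, so first determine the group. The polynomial f is an irreducible sextic over Q, so G = Gal(f/Q) is one of the 16 transitive subgroups 6T1, ..., 6T16 of S_6. The discriminant of f is 32289945753600, which is not a perfect square, so G is not contained in A_6. The transitive groups of degree 6 not contained in A_6 are: C_6 (6T1, order 6), S_3 (6T2, order 6), D_6 (6T3, order 12), C_3 x S_3 (6T5, order 18), A_4 x C_2 (6T6, order 24), S_4 (6T8, order 24), S_3 x S_3 (6T9, order 36), S_4 x C_2 (6T11, order 48), (S_3 x S_3) : C_2 (6T13, order 72), PGL(2,5) (6T14, order 120), S_6 (6T16, order 720). By Dedekind's theorem, for a prime p not dividing disc(f) the degrees of the irreducible factors of f mod p form the cycle type of an element of G. Factoring f modulo the 14 such primes p <= 59 (skipping 2, 3, 5, which divide the discriminant), each new pattern first appears at: mod 7: f = (x^6 + 5x^5 + 6x^4 + 5x^3 + 6), pattern 6; mod 19: f = (x + 1)(x + 7)(x + 17)(x^3 + 6x^2 + 2x + 1), pattern 3+1+1+1; mod 23: f = (x + 5)(x + 18)(x^2 + x + 14)(x^2 + 11x + 2), pattern 2+2+1+1; mod 31: f = (x^2 + 10x + 19)(x^2 + 13x + 24)(x^2 + 20x + 4), pattern 2+2+2; mod 43: f = (x^3 + 6x^2 + 27x + 18)(x^3 + 6x^2 + 28x + 36), pattern 3+3. No other pattern occurs in this range, so the set of observed cycle types is {6, 3+1+1+1, 2+2+1+1, 2+2+2, 3+3}. The candidates containing elements of all these cycle types are S_3 x S_3 (6T9) of order 36, (S_3 x S_3) : C_2 (6T13) of order 72, S_6 (6T16) of order 720; the others are excluded. The observed types are precisely the cycle types that occur in S_3 x S_3 (6T9) (apart from the identity). Each of the other remaining candidates has further cycle types, and by the Chebotarev density theorem the matching factorization patterns would occur for a proportion of primes equal to their share of the group: (S_3 x S_3) : C_2 (6T13) additionally contains elements of type 4+2, 3+2+1, 2+1+1+1+1 (36 of its 72 elements, about 50% of primes); S_6 (6T16) additionally contains elements of type 5+1, 4+2, 4+1+1, 3+2+1, 2+1+1+1+1 (459 of its 720 elements, about 64% of primes). None of the 14 primes tested shows any such pattern (for each of these groups the chance of that is below 10^-4), which rules them out. Hence G = S_3 x S_3 (6T9), of order 36. The Galois group S_3 x S_3 (6T9) has order 36, so the splitting field has degree 36 over Q.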